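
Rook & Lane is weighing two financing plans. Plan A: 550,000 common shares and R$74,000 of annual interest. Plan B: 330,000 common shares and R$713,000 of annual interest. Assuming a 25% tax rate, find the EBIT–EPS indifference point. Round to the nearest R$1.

R$1,671,500

Set EPS_A = EPS_B: (EBIT − R$74,000)(1 − 0.25) ÷ 550,000 = (EBIT − R$713,000)(1 − 0.25) ÷ 330,000.
Cancelling (1 − t) and cross-multiplying: 330,000·(EBIT − 74,000) = 550,000·(EBIT − 713,000).
Solving, EBIT = (713,000·550,000 − 74,000·330,000) / (550,000 − 330,000) = 367,730,000,000 / 220,000 = 1,671,500.00.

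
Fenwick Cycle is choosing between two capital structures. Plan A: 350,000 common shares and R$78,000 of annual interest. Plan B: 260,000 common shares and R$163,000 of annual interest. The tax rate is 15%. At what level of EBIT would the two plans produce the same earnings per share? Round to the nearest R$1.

At indifference, (EBIT − 78,000)(1 − t)/350,000 = (EBIT − 163,000)(1 − t)/260,000.
Cancelling (1 − t) and cross-multiplying: 260,000·(EBIT − 78,000) = 350,000·(EBIT − 163,000).
EBIT × (350,000 − 260,000) = 163,000 × 350,000 − 78,000 × 260,000 = 36,770,000,000, so EBIT = 36,770,000,000 ÷ 90,000 = 408,555.56.

R$408,556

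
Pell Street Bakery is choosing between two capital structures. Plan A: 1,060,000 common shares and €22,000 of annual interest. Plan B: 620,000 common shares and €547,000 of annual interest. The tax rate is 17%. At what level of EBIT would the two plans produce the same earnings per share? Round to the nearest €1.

€1,286,773

At indifference, (EBIT − 22,000)(1 − t)/1,060,000 = (EBIT − 547,000)(1 − t)/620,000.
Cancelling (1 − t) and cross-multiplying: 620,000·(EBIT − 22,000) = 1,060,000·(EBIT − 547,000).
Solving, EBIT = (547,000·1,060,000 − 22,000·620,000) / (1,060,000 − 620,000) = 566,180,000,000 / 440,000 = 1,286,772.73.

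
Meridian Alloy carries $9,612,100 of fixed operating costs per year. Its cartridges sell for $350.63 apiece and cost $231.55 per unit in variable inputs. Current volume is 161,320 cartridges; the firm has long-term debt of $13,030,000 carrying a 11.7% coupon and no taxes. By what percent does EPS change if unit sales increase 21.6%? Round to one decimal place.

Contribution at this volume is 161,320 × $119.08 = $19,209,985.60.
Operating income = contribution − fixed costs = $19,209,985.60 − $9,612,100 = $9,597,885.60.
After interest of $1,524,510.00, pre-tax earnings = $8,073,375.60.
Degree of combined leverage = contribution ÷ (EBIT − I) = $19,209,985.60 ÷ $8,073,375.60 = 2.3794.
EPS therefore changes by 2.3794 × (+21.6%) = +51.4%.

+51.4%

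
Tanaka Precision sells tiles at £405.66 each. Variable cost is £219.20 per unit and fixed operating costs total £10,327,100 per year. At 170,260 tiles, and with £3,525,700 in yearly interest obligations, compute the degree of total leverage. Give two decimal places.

1.77

Total contribution margin = 170,260 × £186.46 = £31,746,679.60.
Subtracting fixed costs: EBIT = £31,746,679.60 − £10,327,100 = £21,419,579.60. Interest = £3,525,700.00, so EBIT − I = £17,893,879.60.
Degree of total leverage = total CM / (EBIT − interest) = £31,746,679.60 / £17,893,879.60 = 1.7742.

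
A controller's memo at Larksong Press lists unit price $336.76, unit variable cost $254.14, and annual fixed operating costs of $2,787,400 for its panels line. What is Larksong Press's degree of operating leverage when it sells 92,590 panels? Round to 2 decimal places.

1.57

At 92,590 units, contribution = 92,590 × $82.62 = $7,649,785.80.
Operating income = contribution − fixed costs = $7,649,785.80 − $2,787,400 = $4,862,385.80.
DOL = contribution ÷ EBIT = $7,649,785.80 ÷ $4,862,385.80 = 1.5733.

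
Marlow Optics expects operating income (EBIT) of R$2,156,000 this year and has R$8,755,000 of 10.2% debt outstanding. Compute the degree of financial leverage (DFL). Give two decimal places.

1.71

Interest = R$893,010.00.
Degree of financial leverage = EBIT / (EBIT − interest) = R$2,156,000 / R$1,262,990.00 = 1.7071.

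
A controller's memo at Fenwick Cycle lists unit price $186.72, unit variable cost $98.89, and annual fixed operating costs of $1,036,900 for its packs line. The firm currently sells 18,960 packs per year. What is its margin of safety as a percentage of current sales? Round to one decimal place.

37.7%

Each unit contributes $186.72 − $98.89 = $87.83. Break-even units = $1,036,900 ÷ $87.83 = 11,805.76; break-even revenue = 11,805.76 × $186.72 = $2,204,371.72.
Actual sales revenue = 18,960 × $186.72 = $3,540,211.20.
Margin of safety = ($3,540,211.20 − $2,204,371.72) ÷ $3,540,211.20 = 37.7%.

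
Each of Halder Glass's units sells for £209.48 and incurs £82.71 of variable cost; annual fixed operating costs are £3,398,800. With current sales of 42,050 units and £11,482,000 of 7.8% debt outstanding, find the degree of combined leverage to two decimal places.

Contribution at this volume is 42,050 × £126.77 = £5,330,678.50.
Operating income = contribution − fixed costs = £5,330,678.50 − £3,398,800 = £1,931,878.50. Interest = £895,596.00, so EBIT − I = £1,036,282.50.
Degree of total leverage = total CM / (EBIT − interest) = £5,330,678.50 / £1,036,282.50 = 5.1440.

5.14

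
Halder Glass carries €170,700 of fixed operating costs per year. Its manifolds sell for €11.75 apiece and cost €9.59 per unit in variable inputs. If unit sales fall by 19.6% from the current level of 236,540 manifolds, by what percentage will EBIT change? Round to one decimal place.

At 236,540 units, contribution = 236,540 × €2.16 = €510,926.40.
Operating income = contribution − fixed costs = €510,926.40 − €170,700 = €340,226.40.
Degree of operating leverage = €510,926.40 / €340,226.40 = 1.5017.
%ΔEBIT = DOL × %ΔSales = 1.5017 × -19.6% = -29.4%.

-29.4%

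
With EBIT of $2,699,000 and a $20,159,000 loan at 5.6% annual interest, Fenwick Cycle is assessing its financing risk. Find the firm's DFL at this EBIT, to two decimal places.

Interest = $1,128,904.00.
DFL = EBIT ÷ (EBIT − I) = $2,699,000 ÷ ($2,699,000 − $1,128,904.00) = $2,699,000 ÷ $1,570,096.00 = 1.7190.

1.72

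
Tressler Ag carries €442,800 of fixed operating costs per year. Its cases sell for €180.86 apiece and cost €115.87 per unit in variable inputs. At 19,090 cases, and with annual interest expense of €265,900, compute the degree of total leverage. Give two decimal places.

Contribution at this volume is 19,090 × €64.99 = €1,240,659.10.
Subtracting fixed costs: EBIT = €1,240,659.10 − €442,800 = €797,859.10. Interest = €265,900.00.
DOL = €1,240,659.10 ÷ €797,859.10 = 1.5550; DFL = €797,859.10 ÷ €531,959.10 = 1.4999.
Combined leverage = 1.5550 × 1.4999 = 2.3323.

2.33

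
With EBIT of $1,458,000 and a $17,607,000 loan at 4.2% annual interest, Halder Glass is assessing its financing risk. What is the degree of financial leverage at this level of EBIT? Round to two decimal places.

2.03

Annual interest charges come to $739,494.00.
DFL = EBIT ÷ (EBIT − I) = $1,458,000 ÷ ($1,458,000 − $739,494.00) = $1,458,000 ÷ $718,506.00 = 2.0292.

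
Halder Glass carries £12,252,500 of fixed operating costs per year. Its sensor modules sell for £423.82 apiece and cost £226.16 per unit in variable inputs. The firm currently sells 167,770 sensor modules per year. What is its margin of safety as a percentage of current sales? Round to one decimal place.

Contribution margin per unit = £423.82 − £226.16 = £197.66. Break-even units = £12,252,500 ÷ £197.66 = 61,987.76; break-even revenue = 61,987.76 × £423.82 = £26,271,651.07.
Current sales = 167,770 × £423.82 = £71,104,281.40.
Margin of safety = (£71,104,281.40 − £26,271,651.07) ÷ £71,104,281.40 = 63.1%.

63.1%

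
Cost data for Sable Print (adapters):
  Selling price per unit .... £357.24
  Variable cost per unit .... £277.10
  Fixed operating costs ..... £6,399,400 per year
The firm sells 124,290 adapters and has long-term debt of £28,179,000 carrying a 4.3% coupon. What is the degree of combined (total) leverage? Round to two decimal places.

4.24

Total contribution margin = 124,290 × £80.14 = £9,960,600.60.
Subtracting fixed costs: EBIT = £9,960,600.60 − £6,399,400 = £3,561,200.60. Interest = £1,211,697.00, so EBIT − I = £2,349,503.60.
DCL = contribution ÷ (EBIT − I) = £9,960,600.60 ÷ £2,349,503.60 = 4.2394.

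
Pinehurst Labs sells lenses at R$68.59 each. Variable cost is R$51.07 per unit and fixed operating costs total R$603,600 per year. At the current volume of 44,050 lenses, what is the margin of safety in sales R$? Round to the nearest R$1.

R$658,323

Unit CM = price − variable cost = R$68.59 − R$51.07 = R$17.52. Break-even units = R$603,600 ÷ R$17.52 = 34,452.05; break-even revenue = 34,452.05 × R$68.59 = R$2,363,066.44.
Actual sales revenue = 44,050 × R$68.59 = R$3,021,389.50.
Margin of safety = R$3,021,389.50 − R$2,363,066.44 = R$658,323.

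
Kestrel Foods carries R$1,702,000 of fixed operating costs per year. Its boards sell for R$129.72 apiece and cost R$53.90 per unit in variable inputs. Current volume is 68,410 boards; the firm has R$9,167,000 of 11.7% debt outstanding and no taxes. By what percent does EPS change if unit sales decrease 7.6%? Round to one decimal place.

-16.3%

Total contribution margin = 68,410 × R$75.82 = R$5,186,846.20.
Operating income = contribution − fixed costs = R$5,186,846.20 − R$1,702,000 = R$3,484,846.20.
After interest of R$1,072,539.00, pre-tax earnings = R$2,412,307.20.
DCL = total CM / (EBIT − I) = R$5,186,846.20 / R$2,412,307.20 = 2.1502.
%ΔEPS = DCL × %ΔSales = 2.1502 × -7.6% = -16.3%.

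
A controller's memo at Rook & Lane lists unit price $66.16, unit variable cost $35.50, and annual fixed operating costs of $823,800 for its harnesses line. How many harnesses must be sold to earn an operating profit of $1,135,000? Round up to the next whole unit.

63,888 harnesses

Contribution margin per unit = $66.16 − $35.50 = $30.66.
Required volume = (fixed costs + target profit) ÷ CM = ($823,800 + $1,135,000) ÷ $30.66 = 63,887.80, so 63,888 harnesses.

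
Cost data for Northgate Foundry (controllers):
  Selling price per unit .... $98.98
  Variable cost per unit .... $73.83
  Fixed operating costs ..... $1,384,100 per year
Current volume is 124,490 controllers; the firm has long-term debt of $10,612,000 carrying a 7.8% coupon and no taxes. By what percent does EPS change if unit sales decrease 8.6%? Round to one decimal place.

At 124,490 units, contribution = 124,490 × $25.15 = $3,130,923.50.
Operating income = contribution − fixed costs = $3,130,923.50 − $1,384,100 = $1,746,823.50.
Interest = $827,736.00, so EBIT − I = $919,087.50.
Degree of combined leverage = contribution ÷ (EBIT − I) = $3,130,923.50 ÷ $919,087.50 = 3.4066.
EPS therefore changes by 3.4066 × (-8.6%) = -29.3%.

-29.3%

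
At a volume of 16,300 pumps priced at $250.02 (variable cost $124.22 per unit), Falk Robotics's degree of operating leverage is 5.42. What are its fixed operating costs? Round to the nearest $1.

Contribution at this volume is 16,300 × $125.80 = $2,050,540.00.
DOL = contribution / EBIT, so EBIT = $2,050,540.00 / 5.42 = $378,328.41.
Fixed costs = CM − EBIT = $2,050,540.00 − $378,328.41 = $1,672,212.

$1,672,212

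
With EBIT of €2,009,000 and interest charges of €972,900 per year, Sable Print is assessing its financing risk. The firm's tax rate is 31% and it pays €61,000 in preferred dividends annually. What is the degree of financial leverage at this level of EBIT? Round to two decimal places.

Annual interest charges come to €972,900.00.
Pre-tax preferred-dividend burden = €61,000 ÷ (1 − 0.31) = €88,405.80.
DFL = EBIT ÷ [EBIT − I − D_p/(1−t)] = €2,009,000 ÷ [€2,009,000 − €972,900.00 − €88,405.80] = €2,009,000 ÷ €947,694.20 = 2.1199.

2.12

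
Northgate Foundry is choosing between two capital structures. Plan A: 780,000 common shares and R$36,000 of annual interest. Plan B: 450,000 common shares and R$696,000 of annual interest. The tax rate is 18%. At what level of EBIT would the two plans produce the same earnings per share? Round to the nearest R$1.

Set EPS_A = EPS_B: (EBIT − R$36,000)(1 − 0.18) ÷ 780,000 = (EBIT − R$696,000)(1 − 0.18) ÷ 450,000.
The (1 − t) factor cancels: (EBIT − 36,000) × 450,000 = (EBIT − 696,000) × 780,000.
EBIT × (780,000 − 450,000) = 696,000 × 780,000 − 36,000 × 450,000 = 526,680,000,000, so EBIT = 526,680,000,000 ÷ 330,000 = 1,596,000.00.

R$1,596,000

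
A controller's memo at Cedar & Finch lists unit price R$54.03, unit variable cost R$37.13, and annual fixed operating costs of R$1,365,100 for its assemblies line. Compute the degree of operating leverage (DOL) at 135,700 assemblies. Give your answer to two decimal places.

2.47

Total contribution margin = 135,700 × R$16.90 = R$2,293,330.00.
Subtracting fixed costs: EBIT = R$2,293,330.00 − R$1,365,100 = R$928,230.00.
Degree of operating leverage = R$2,293,330.00 / R$928,230.00 = 2.4706.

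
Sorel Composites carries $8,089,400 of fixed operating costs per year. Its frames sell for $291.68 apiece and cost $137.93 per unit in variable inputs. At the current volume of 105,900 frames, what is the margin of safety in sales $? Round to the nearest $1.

$15,542,465

Unit CM = price − variable cost = $291.68 − $137.93 = $153.75. Break-even units = $8,089,400 ÷ $153.75 = 52,613.98; break-even revenue = 52,613.98 × $291.68 = $15,346,446.78.
Current sales = 105,900 × $291.68 = $30,888,912.00.
Margin of safety = $30,888,912.00 − $15,346,446.78 = $15,542,465.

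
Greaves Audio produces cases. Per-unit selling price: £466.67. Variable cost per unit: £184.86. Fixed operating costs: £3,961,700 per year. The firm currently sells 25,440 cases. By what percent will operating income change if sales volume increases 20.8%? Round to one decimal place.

+46.5%

Total contribution margin = 25,440 × £281.81 = £7,169,246.40.
EBIT = £7,169,246.40 − £3,961,700 = £3,207,546.40.
DOL = contribution ÷ EBIT = £7,169,246.40 ÷ £3,207,546.40 = 2.2351.
Operating income changes by 2.2351 × +20.8% = +46.5%.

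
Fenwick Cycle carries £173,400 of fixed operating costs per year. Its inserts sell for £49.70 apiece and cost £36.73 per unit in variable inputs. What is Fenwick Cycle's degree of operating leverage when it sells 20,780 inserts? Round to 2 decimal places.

Total contribution margin = 20,780 × £12.97 = £269,516.60.
Subtracting fixed costs: EBIT = £269,516.60 − £173,400 = £96,116.60.
So DOL = total CM / EBIT = £269,516.60 / £96,116.60 = 2.8041.

2.80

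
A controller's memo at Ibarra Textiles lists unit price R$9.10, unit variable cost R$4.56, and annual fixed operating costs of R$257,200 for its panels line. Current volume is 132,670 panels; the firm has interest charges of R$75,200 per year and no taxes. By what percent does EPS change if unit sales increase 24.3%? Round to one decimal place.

+54.2%

Contribution at this volume is 132,670 × R$4.54 = R$602,321.80.
Operating income = contribution − fixed costs = R$602,321.80 − R$257,200 = R$345,121.80.
Interest = R$75,200.00, so EBIT − I = R$269,921.80.
DCL = total CM / (EBIT − I) = R$602,321.80 / R$269,921.80 = 2.2315.
%ΔEPS = DCL × %ΔSales = 2.2315 × +24.3% = +54.2%.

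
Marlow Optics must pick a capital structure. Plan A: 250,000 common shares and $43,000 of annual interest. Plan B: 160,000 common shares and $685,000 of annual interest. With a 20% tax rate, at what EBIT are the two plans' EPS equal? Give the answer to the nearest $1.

$1,826,333

At indifference, (EBIT − 43,000)(1 − t)/250,000 = (EBIT − 685,000)(1 − t)/160,000.
The (1 − t) factor cancels: (EBIT − 43,000) × 160,000 = (EBIT − 685,000) × 250,000.
Solving, EBIT = (685,000·250,000 − 43,000·160,000) / (250,000 − 160,000) = 164,370,000,000 / 90,000 = 1,826,333.33.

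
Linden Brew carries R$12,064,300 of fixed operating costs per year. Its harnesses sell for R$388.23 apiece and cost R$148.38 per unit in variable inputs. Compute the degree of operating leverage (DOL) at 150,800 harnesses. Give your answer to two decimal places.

1.50

Contribution at this volume is 150,800 × R$239.85 = R$36,169,380.00.
EBIT = R$36,169,380.00 − R$12,064,300 = R$24,105,080.00.
So DOL = total CM / EBIT = R$36,169,380.00 / R$24,105,080.00 = 1.5005.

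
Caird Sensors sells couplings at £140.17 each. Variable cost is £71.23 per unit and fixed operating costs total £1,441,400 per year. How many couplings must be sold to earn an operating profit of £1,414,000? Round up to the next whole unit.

Unit CM = price − variable cost = £140.17 − £71.23 = £68.94.
Units = (FC + target) / CM = (£1,441,400 + £1,414,000) / £68.94 = 41,418.62, so 41,419 couplings.

41,419 couplings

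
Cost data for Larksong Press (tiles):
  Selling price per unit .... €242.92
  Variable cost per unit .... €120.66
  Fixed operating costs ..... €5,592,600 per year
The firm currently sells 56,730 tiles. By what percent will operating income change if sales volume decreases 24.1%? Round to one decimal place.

Total contribution margin = 56,730 × €122.26 = €6,935,809.80.
EBIT = €6,935,809.80 − €5,592,600 = €1,343,209.80.
So DOL = total CM / EBIT = €6,935,809.80 / €1,343,209.80 = 5.1636.
So EBIT moves 5.1636 × (-24.1%) = -124.4%.

-124.4%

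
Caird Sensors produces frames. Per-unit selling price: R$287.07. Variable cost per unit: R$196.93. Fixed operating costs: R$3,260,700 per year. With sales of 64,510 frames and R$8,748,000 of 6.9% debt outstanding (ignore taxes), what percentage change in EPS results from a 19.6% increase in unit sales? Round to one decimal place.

+58.4%

Total contribution margin = 64,510 × R$90.14 = R$5,814,931.40.
Subtracting fixed costs: EBIT = R$5,814,931.40 − R$3,260,700 = R$2,554,231.40.
Interest = R$603,612.00, so EBIT − I = R$1,950,619.40.
DCL = total CM / (EBIT − I) = R$5,814,931.40 / R$1,950,619.40 = 2.9811.
%ΔEPS = DCL × %ΔSales = 2.9811 × +19.6% = +58.4%.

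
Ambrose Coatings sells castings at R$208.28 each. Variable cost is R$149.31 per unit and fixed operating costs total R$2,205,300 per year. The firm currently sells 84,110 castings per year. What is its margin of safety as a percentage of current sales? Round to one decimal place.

55.5%

Each unit contributes R$208.28 − R$149.31 = R$58.97. Break-even units = R$2,205,300 ÷ R$58.97 = 37,396.98; break-even revenue = 37,396.98 × R$208.28 = R$7,789,043.31.
Actual sales revenue = 84,110 × R$208.28 = R$17,518,430.80.
Margin of safety = (R$17,518,430.80 − R$7,789,043.31) ÷ R$17,518,430.80 = 55.5%.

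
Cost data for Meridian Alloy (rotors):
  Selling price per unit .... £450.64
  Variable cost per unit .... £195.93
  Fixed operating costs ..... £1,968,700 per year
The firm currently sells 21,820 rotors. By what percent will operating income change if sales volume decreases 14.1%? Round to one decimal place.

Contribution at this volume is 21,820 × £254.71 = £5,557,772.20.
Operating income = contribution − fixed costs = £5,557,772.20 − £1,968,700 = £3,589,072.20.
So DOL = total CM / EBIT = £5,557,772.20 / £3,589,072.20 = 1.5485.
So EBIT moves 1.5485 × (-14.1%) = -21.8%.

-21.8%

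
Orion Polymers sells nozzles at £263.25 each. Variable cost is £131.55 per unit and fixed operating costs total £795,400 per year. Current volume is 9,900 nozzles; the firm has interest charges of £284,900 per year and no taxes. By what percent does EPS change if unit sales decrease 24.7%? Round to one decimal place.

-144.1%

Total contribution margin = 9,900 × £131.70 = £1,303,830.00.
EBIT = £1,303,830.00 − £795,400 = £508,430.00.
Interest = £284,900.00, so EBIT − I = £223,530.00.
Degree of combined leverage = contribution ÷ (EBIT − I) = £1,303,830.00 ÷ £223,530.00 = 5.8329.
EPS therefore changes by 5.8329 × (-24.7%) = -144.1%.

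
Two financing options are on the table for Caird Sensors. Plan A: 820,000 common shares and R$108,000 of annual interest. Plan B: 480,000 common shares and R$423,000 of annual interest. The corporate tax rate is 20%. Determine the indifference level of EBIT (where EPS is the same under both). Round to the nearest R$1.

Set EPS_A = EPS_B: (EBIT − R$108,000)(1 − 0.20) ÷ 820,000 = (EBIT − R$423,000)(1 − 0.20) ÷ 480,000.
Cancelling (1 − t) and cross-multiplying: 480,000·(EBIT − 108,000) = 820,000·(EBIT − 423,000).
Solving, EBIT = (423,000·820,000 − 108,000·480,000) / (820,000 − 480,000) = 295,020,000,000 / 340,000 = 867,705.88.

R$867,706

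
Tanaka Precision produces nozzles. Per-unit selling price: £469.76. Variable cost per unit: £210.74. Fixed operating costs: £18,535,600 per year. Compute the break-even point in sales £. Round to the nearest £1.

CM per unit = £469.76 − £210.74 = £259.02; CM ratio = £259.02 / £469.76 = 0.5514.
Break-even sales = FC ÷ CM ratio = £18,535,600 × £469.76 / £259.02 = £33,616,259.

£33,616,259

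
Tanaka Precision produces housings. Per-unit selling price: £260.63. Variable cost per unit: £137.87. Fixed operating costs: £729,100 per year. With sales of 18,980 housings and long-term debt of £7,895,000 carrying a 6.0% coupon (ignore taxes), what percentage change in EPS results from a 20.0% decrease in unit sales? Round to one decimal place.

At 18,980 units, contribution = 18,980 × £122.76 = £2,329,984.80.
EBIT = £2,329,984.80 − £729,100 = £1,600,884.80.
After interest of £473,700.00, pre-tax earnings = £1,127,184.80.
DCL = total CM / (EBIT − I) = £2,329,984.80 / £1,127,184.80 = 2.0671.
%ΔEPS = DCL × %ΔSales = 2.0671 × -20.0% = -41.3%.

-41.3%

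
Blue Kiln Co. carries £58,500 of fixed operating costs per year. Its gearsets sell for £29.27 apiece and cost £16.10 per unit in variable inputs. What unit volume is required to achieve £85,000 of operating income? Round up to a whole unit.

10,896 gearsets

Each unit contributes £29.27 − £16.10 = £13.17.
Need Q such that Q × £13.17 − £58,500 = £85,000, i.e. Q = £143,500 / £13.17 = 10,895.98 → 10,896.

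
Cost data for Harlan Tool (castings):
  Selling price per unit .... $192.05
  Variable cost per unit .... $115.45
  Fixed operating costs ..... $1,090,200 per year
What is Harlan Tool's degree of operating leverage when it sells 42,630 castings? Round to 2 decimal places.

1.50

Contribution at this volume is 42,630 × $76.60 = $3,265,458.00.
Subtracting fixed costs: EBIT = $3,265,458.00 − $1,090,200 = $2,175,258.00.
So DOL = total CM / EBIT = $3,265,458.00 / $2,175,258.00 = 1.5012.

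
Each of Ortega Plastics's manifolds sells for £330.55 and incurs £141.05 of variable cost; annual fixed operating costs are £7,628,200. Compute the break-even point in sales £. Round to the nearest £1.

£13,306,077

CM per unit = £330.55 − £141.05 = £189.50; CM ratio = £189.50 / £330.55 = 0.5733.
Break-even sales = FC ÷ CM ratio = £7,628,200 × £330.55 / £189.50 = £13,306,077.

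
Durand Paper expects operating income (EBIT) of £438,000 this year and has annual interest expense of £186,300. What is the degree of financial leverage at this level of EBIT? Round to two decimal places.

1.74

Annual interest charges come to £186,300.00.
DFL = EBIT ÷ (EBIT − I) = £438,000 ÷ (£438,000 − £186,300.00) = £438,000 ÷ £251,700.00 = 1.7402.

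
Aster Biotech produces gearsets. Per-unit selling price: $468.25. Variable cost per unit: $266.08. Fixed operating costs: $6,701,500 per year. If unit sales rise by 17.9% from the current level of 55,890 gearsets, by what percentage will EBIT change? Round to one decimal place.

Contribution at this volume is 55,890 × $202.17 = $11,299,281.30.
Operating income = contribution − fixed costs = $11,299,281.30 − $6,701,500 = $4,597,781.30.
So DOL = total CM / EBIT = $11,299,281.30 / $4,597,781.30 = 2.4576.
So EBIT moves 2.4576 × (+17.9%) = +44.0%.

+44.0%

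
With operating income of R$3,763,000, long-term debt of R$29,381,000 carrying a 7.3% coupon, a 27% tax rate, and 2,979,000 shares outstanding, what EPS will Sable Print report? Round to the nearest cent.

R$0.40

Pre-tax income = R$3,763,000 − R$2,144,813.00 = R$1,618,187.00.
After tax at 27%: net income = R$1,618,187.00 × 0.73 = R$1,181,276.51.
Per share: R$1,181,276.51 / 2,979,000 shares = R$0.40.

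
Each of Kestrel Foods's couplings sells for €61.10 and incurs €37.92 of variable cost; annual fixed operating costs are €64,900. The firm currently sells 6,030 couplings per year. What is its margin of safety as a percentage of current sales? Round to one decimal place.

53.6%

Contribution margin per unit = €61.10 − €37.92 = €23.18. Break-even units = €64,900 ÷ €23.18 = 2,799.83; break-even revenue = 2,799.83 × €61.10 = €171,069.46.
Actual sales revenue = 6,030 × €61.10 = €368,433.00.
Margin of safety = (€368,433.00 − €171,069.46) ÷ €368,433.00 = 53.6%.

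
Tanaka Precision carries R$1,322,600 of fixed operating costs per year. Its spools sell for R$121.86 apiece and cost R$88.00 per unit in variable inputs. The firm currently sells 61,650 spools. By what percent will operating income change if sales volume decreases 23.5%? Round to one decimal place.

At 61,650 units, contribution = 61,650 × R$33.86 = R$2,087,469.00.
Operating income = contribution − fixed costs = R$2,087,469.00 − R$1,322,600 = R$764,869.00.
Degree of operating leverage = R$2,087,469.00 / R$764,869.00 = 2.7292.
So EBIT moves 2.7292 × (-23.5%) = -64.1%.

-64.1%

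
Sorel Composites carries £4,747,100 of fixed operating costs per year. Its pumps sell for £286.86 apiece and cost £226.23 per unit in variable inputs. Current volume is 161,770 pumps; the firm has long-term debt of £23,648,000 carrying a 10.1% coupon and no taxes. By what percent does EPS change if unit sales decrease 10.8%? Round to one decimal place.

Contribution at this volume is 161,770 × £60.63 = £9,808,115.10.
Operating income = contribution − fixed costs = £9,808,115.10 − £4,747,100 = £5,061,015.10.
Interest = £2,388,448.00, so EBIT − I = £2,672,567.10.
Degree of combined leverage = contribution ÷ (EBIT − I) = £9,808,115.10 ÷ £2,672,567.10 = 3.6699.
EPS therefore changes by 3.6699 × (-10.8%) = -39.6%.

-39.6%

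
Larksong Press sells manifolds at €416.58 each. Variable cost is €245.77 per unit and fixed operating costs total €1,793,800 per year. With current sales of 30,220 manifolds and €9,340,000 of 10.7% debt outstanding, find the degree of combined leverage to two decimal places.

Total contribution margin = 30,220 × €170.81 = €5,161,878.20.
Operating income = contribution − fixed costs = €5,161,878.20 − €1,793,800 = €3,368,078.20. Interest = €999,380.00.
DOL = €5,161,878.20 ÷ €3,368,078.20 = 1.5326; DFL = €3,368,078.20 ÷ €2,368,698.20 = 1.4219.
DCL = DOL × DFL = 1.5326 × 1.4219 = 2.1792.

2.18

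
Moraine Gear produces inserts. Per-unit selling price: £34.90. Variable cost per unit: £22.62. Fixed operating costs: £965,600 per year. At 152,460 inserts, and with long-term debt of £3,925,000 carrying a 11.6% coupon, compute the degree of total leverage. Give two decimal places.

4.15

At 152,460 units, contribution = 152,460 × £12.28 = £1,872,208.80.
Subtracting fixed costs: EBIT = £1,872,208.80 − £965,600 = £906,608.80. Interest = £455,300.00, so EBIT − I = £451,308.80.
Degree of total leverage = total CM / (EBIT − interest) = £1,872,208.80 / £451,308.80 = 4.1484.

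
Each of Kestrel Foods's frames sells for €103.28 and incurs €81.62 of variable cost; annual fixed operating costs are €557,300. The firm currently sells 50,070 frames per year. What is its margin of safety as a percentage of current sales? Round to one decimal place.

Unit CM = price − variable cost = €103.28 − €81.62 = €21.66. Break-even units = €557,300 ÷ €21.66 = 25,729.46; break-even revenue = 25,729.46 × €103.28 = €2,657,338.13.
Current sales = 50,070 × €103.28 = €5,171,229.60.
Margin of safety = (€5,171,229.60 − €2,657,338.13) ÷ €5,171,229.60 = 48.6%.

48.6%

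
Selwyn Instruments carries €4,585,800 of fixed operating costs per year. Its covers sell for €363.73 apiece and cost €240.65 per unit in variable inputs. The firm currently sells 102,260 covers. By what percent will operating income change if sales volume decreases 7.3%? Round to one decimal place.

Contribution at this volume is 102,260 × €123.08 = €12,586,160.80.
EBIT = €12,586,160.80 − €4,585,800 = €8,000,360.80.
Degree of operating leverage = €12,586,160.80 / €8,000,360.80 = 1.5732.
Operating income changes by 1.5732 × -7.3% = -11.5%.

-11.5%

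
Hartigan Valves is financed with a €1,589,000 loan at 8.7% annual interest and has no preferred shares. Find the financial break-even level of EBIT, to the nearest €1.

€138,243

Annual interest = 8.7% × €1,589,000 = €138,243.00.
With no preferred dividends, EPS = 0 when EBIT exactly covers interest, so the financial break-even EBIT is €138,243.00.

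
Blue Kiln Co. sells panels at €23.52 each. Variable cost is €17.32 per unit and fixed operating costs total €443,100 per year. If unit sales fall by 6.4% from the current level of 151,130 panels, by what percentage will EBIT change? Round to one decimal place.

-12.1%

Contribution at this volume is 151,130 × €6.20 = €937,006.00.
Subtracting fixed costs: EBIT = €937,006.00 − €443,100 = €493,906.00.
DOL = contribution ÷ EBIT = €937,006.00 ÷ €493,906.00 = 1.8971.
So EBIT moves 1.8971 × (-6.4%) = -12.1%.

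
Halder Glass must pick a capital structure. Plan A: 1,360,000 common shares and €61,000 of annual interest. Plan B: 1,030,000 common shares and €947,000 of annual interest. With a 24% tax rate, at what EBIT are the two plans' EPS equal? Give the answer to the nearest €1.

€3,712,394

At indifference, (EBIT − 61,000)(1 − t)/1,360,000 = (EBIT − 947,000)(1 − t)/1,030,000.
The (1 − t) factor cancels: (EBIT − 61,000) × 1,030,000 = (EBIT − 947,000) × 1,360,000.
EBIT × (1,360,000 − 1,030,000) = 947,000 × 1,360,000 − 61,000 × 1,030,000 = 1,225,090,000,000, so EBIT = 1,225,090,000,000 ÷ 330,000 = 3,712,393.94.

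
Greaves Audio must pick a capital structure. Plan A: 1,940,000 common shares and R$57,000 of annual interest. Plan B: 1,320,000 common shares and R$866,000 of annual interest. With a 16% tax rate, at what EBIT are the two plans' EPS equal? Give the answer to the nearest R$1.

Set EPS_A = EPS_B: (EBIT − R$57,000)(1 − 0.16) ÷ 1,940,000 = (EBIT − R$866,000)(1 − 0.16) ÷ 1,320,000.
Cancelling (1 − t) and cross-multiplying: 1,320,000·(EBIT − 57,000) = 1,940,000·(EBIT − 866,000).
EBIT × (1,940,000 − 1,320,000) = 866,000 × 1,940,000 − 57,000 × 1,320,000 = 1,604,800,000,000, so EBIT = 1,604,800,000,000 ÷ 620,000 = 2,588,387.10.

R$2,588,387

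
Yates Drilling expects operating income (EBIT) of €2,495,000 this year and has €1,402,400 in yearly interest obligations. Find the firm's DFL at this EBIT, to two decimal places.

2.28

Annual interest charges come to €1,402,400.00.
Degree of financial leverage = EBIT / (EBIT − interest) = €2,495,000 / €1,092,600.00 = 2.2835.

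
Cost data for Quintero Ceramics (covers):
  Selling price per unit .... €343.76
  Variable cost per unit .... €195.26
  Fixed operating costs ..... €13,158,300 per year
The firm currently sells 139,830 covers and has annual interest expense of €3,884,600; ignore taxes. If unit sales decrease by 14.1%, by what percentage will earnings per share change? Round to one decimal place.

Total contribution margin = 139,830 × €148.50 = €20,764,755.00.
EBIT = €20,764,755.00 − €13,158,300 = €7,606,455.00.
After interest of €3,884,600.00, pre-tax earnings = €3,721,855.00.
Degree of combined leverage = contribution ÷ (EBIT − I) = €20,764,755.00 ÷ €3,721,855.00 = 5.5791.
%ΔEPS = DCL × %ΔSales = 5.5791 × -14.1% = -78.7%.

-78.7%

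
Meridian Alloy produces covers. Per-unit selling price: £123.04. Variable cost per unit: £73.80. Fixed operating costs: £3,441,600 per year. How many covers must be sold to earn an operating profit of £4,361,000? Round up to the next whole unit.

158,461 covers

Each unit contributes £123.04 − £73.80 = £49.24.
Need Q such that Q × £49.24 − £3,441,600 = £4,361,000, i.e. Q = £7,802,600 / £49.24 = 158,460.60 → 158,461.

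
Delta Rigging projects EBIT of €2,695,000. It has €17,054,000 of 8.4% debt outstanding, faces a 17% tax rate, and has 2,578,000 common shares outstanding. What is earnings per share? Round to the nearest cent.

€0.41

Pre-tax income = €2,695,000 − €1,432,536.00 = €1,262,464.00.
After tax at 17%: net income = €1,262,464.00 × 0.83 = €1,047,845.12.
Per share: €1,047,845.12 / 2,578,000 shares = €0.41.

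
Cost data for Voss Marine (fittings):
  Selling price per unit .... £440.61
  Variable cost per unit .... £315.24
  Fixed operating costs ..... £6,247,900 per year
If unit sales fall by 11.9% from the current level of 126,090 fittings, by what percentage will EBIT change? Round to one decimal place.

-19.7%

Total contribution margin = 126,090 × £125.37 = £15,807,903.30.
EBIT = £15,807,903.30 − £6,247,900 = £9,560,003.30.
DOL = contribution ÷ EBIT = £15,807,903.30 ÷ £9,560,003.30 = 1.6535.
%ΔEBIT = DOL × %ΔSales = 1.6535 × -11.9% = -19.7%.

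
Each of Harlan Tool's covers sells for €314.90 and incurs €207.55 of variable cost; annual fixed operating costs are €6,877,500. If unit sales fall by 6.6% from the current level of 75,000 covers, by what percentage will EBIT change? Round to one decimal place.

Contribution at this volume is 75,000 × €107.35 = €8,051,250.00.
EBIT = €8,051,250.00 − €6,877,500 = €1,173,750.00.
Degree of operating leverage = €8,051,250.00 / €1,173,750.00 = 6.8594.
%ΔEBIT = DOL × %ΔSales = 6.8594 × -6.6% = -45.3%.

-45.3%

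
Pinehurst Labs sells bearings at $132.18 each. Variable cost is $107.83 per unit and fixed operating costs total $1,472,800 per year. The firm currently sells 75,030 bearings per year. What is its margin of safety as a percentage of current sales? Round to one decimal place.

Contribution margin per unit = $132.18 − $107.83 = $24.35. Break-even units = $1,472,800 ÷ $24.35 = 60,484.60; break-even revenue = 60,484.60 × $132.18 = $7,994,854.37.
Current sales = 75,030 × $132.18 = $9,917,465.40.
Margin of safety = ($9,917,465.40 − $7,994,854.37) ÷ $9,917,465.40 = 19.4%.

19.4%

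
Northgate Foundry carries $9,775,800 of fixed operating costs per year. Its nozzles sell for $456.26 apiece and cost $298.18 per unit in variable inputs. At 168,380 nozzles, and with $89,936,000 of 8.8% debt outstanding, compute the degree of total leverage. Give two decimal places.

2.98

Contribution at this volume is 168,380 × $158.08 = $26,617,510.40.
Subtracting fixed costs: EBIT = $26,617,510.40 − $9,775,800 = $16,841,710.40. Interest = $7,914,368.00.
DOL = $26,617,510.40 ÷ $16,841,710.40 = 1.5805; DFL = $16,841,710.40 ÷ $8,927,342.40 = 1.8865.
Combined leverage = 1.5805 × 1.8865 = 2.9816.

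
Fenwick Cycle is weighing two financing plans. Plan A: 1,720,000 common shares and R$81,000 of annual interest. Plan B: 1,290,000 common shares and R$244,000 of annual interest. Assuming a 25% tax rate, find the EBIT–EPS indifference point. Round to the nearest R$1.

R$733,000

At indifference, (EBIT − 81,000)(1 − t)/1,720,000 = (EBIT − 244,000)(1 − t)/1,290,000.
The (1 − t) factor cancels: (EBIT − 81,000) × 1,290,000 = (EBIT − 244,000) × 1,720,000.
Solving, EBIT = (244,000·1,720,000 − 81,000·1,290,000) / (1,720,000 − 1,290,000) = 315,190,000,000 / 430,000 = 733,000.00.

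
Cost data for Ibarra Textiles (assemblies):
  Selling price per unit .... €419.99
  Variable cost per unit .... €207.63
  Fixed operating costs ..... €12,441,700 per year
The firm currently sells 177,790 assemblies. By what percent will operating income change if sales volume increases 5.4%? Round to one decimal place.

+8.1%

At 177,790 units, contribution = 177,790 × €212.36 = €37,755,484.40.
Subtracting fixed costs: EBIT = €37,755,484.40 − €12,441,700 = €25,313,784.40.
Degree of operating leverage = €37,755,484.40 / €25,313,784.40 = 1.4915.
Operating income changes by 1.4915 × +5.4% = +8.1%.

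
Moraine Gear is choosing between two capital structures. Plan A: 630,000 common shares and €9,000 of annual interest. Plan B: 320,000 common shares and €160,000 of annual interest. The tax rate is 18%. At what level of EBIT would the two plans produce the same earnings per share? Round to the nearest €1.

Set EPS_A = EPS_B: (EBIT − €9,000)(1 − 0.18) ÷ 630,000 = (EBIT − €160,000)(1 − 0.18) ÷ 320,000.
Cancelling (1 − t) and cross-multiplying: 320,000·(EBIT − 9,000) = 630,000·(EBIT − 160,000).
EBIT × (630,000 − 320,000) = 160,000 × 630,000 − 9,000 × 320,000 = 97,920,000,000, so EBIT = 97,920,000,000 ÷ 310,000 = 315,870.97.

€315,871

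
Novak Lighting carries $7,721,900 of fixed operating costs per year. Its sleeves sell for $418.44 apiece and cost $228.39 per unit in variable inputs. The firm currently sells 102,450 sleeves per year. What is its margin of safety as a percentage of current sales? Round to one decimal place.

Unit CM = price − variable cost = $418.44 − $228.39 = $190.05. Break-even units = $7,721,900 ÷ $190.05 = 40,630.89; break-even revenue = 40,630.89 × $418.44 = $17,001,588.19.
Actual sales revenue = 102,450 × $418.44 = $42,869,178.00.
Margin of safety = ($42,869,178.00 − $17,001,588.19) ÷ $42,869,178.00 = 60.3%.

60.3%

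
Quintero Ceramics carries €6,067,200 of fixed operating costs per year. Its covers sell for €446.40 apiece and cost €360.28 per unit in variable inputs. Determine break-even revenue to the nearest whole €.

CM per unit = €446.40 − €360.28 = €86.12; CM ratio = €86.12 / €446.40 = 0.1929.
Break-even sales = FC ÷ CM ratio = €6,067,200 × €446.40 / €86.12 = €31,449,118.

€31,449,118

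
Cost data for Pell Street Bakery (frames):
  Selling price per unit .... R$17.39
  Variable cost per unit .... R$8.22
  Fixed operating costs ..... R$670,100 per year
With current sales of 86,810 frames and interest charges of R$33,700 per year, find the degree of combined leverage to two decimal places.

Contribution at this volume is 86,810 × R$9.17 = R$796,047.70.
Subtracting fixed costs: EBIT = R$796,047.70 − R$670,100 = R$125,947.70. Interest = R$33,700.00.
DOL = R$796,047.70 ÷ R$125,947.70 = 6.3205; DFL = R$125,947.70 ÷ R$92,247.70 = 1.3653.
DCL = DOL × DFL = 6.3205 × 1.3653 = 8.6294.

8.63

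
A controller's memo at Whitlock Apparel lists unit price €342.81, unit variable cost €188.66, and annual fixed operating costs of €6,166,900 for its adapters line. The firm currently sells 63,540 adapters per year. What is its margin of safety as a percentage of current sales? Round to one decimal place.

Contribution margin per unit = €342.81 − €188.66 = €154.15. Break-even units = €6,166,900 ÷ €154.15 = 40,005.84; break-even revenue = 40,005.84 × €342.81 = €13,714,401.49.
Current sales = 63,540 × €342.81 = €21,782,147.40.
Margin of safety = (€21,782,147.40 − €13,714,401.49) ÷ €21,782,147.40 = 37.0%.

37.0%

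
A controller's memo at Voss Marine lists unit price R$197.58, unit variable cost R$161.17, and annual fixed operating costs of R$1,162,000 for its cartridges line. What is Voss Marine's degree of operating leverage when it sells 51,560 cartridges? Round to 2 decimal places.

Contribution at this volume is 51,560 × R$36.41 = R$1,877,299.60.
Subtracting fixed costs: EBIT = R$1,877,299.60 − R$1,162,000 = R$715,299.60.
DOL = contribution ÷ EBIT = R$1,877,299.60 ÷ R$715,299.60 = 2.6245.

2.62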